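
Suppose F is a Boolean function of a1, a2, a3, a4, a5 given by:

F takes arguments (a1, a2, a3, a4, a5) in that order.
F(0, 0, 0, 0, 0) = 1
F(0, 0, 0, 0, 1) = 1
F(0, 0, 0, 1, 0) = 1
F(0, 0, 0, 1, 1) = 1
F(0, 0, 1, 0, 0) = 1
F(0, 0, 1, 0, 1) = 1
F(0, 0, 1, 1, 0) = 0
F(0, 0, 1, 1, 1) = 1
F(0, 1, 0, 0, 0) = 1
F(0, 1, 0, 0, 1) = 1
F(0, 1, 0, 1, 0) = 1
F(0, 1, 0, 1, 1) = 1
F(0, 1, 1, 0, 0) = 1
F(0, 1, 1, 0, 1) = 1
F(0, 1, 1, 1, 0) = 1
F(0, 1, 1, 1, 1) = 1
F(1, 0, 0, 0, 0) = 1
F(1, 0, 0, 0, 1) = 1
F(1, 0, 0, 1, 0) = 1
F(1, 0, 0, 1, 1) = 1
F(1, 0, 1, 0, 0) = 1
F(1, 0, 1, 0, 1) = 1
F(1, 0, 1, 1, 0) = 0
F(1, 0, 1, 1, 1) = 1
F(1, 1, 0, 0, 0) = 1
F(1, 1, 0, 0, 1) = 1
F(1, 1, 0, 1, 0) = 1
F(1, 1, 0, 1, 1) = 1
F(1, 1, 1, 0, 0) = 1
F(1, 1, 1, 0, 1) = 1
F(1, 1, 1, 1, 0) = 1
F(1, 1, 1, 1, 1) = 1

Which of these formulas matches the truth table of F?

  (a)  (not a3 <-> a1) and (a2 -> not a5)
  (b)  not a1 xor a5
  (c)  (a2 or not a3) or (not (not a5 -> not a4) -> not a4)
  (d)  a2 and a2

(a) fails at (0,0,0,0,0): the formula yields 0, F is 1.
(b) fails at (0,0,0,0,1): the formula yields 0, F is 1.
(d) fails at (0,0,0,0,0): the formula yields 0, F is 1.
(c) is the remaining candidate, and it agrees with F on all 32 inputs.

c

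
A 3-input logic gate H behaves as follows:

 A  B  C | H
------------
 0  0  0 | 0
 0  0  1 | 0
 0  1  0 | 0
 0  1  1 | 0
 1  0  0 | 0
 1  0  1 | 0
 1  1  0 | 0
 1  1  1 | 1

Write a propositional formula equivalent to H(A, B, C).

The output is 1 only when every input is 1 — the AND of all inputs.

H(A, B, C) = (A · B) · C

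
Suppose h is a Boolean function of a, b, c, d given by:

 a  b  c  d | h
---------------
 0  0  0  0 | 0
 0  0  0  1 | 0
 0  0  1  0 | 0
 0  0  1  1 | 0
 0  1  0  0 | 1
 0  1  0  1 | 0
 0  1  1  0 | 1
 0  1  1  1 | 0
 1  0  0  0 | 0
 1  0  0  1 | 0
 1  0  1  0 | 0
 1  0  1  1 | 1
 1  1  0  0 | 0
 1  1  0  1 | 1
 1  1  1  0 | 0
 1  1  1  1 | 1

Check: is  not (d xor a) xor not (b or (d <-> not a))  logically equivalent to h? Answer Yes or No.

No

Test each input against both h and the formula:
  a=0, b=0, c=0, d=0: formula gives 0, h = 0 ✓
  a=0, b=0, c=0, d=1: formula gives 0, h = 0 ✓
  a=0, b=0, c=1, d=0: formula gives 0, h = 0 ✓
  a=0, b=0, c=1, d=1: formula gives 0, h = 0 ✓
  …
  a=1, b=0, c=1, d=1: formula gives 0, but h = 1 ✗
Since they disagree at (1,0,1,1), the expression is not a correct formula for h.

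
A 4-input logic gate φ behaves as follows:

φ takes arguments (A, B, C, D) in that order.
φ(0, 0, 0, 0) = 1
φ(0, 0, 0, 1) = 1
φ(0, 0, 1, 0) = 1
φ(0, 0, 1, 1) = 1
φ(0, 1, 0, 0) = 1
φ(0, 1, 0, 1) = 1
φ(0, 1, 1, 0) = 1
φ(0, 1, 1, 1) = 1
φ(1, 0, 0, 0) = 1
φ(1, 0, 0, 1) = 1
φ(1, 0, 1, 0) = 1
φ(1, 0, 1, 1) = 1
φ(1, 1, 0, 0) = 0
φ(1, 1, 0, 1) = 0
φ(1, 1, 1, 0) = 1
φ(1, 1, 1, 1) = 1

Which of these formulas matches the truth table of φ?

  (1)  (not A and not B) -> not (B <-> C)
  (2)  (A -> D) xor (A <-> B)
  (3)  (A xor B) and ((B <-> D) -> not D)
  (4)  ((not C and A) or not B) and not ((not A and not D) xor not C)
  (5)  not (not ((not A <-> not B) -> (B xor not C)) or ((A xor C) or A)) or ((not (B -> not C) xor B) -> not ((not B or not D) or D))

5

(1) disagrees with φ on (0,0,0,0) (formula → 0, table → 1); rule it out.
(2) disagrees with φ on (0,0,0,0) (formula → 0, table → 1); rule it out.
(3) disagrees with φ on (0,0,0,0) (formula → 0, table → 1); rule it out.
(4) disagrees with φ on (0,0,0,1) (formula → 0, table → 1); rule it out.
Only (5) survives; checking it on all 16 rows confirms it matches φ.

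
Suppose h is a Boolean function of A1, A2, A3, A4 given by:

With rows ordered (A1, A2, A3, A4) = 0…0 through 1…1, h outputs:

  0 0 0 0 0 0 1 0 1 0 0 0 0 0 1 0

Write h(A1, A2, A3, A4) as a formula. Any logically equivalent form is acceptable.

h(A1, A2, A3, A4) = ((((¬A1 ∧ A2) ∧ A3) ∧ ¬A4) ∨ (((A1 ∧ ¬A2) ∧ ¬A3) ∧ ¬A4)) ∨ (((A1 ∧ A2) ∧ A3) ∧ ¬A4)

h=1 on 3 inputs: (0,1,1,0), (1,0,0,0), (1,1,1,0). Reading each as a conjunction of literals (¬A1·A2·A3·¬A4, A1·¬A2·¬A3·¬A4, A1·A2·A3·¬A4) and taking the OR gives the canonical DNF.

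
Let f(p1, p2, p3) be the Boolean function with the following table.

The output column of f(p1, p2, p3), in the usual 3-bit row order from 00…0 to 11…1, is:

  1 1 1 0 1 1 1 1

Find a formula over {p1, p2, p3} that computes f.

f(p1, p2, p3) = ~((~p1 & p2) & p3)

f is 0 on exactly one input, (0,1,1), whose minterm is ¬p1·p2·p3. So f is the negation of that single conjunction.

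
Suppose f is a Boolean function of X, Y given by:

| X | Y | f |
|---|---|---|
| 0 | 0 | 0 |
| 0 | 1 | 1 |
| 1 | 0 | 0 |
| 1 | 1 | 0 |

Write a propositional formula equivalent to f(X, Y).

f(X, Y) = NOT X AND Y

1 only at (0,1): NOT X AND Y.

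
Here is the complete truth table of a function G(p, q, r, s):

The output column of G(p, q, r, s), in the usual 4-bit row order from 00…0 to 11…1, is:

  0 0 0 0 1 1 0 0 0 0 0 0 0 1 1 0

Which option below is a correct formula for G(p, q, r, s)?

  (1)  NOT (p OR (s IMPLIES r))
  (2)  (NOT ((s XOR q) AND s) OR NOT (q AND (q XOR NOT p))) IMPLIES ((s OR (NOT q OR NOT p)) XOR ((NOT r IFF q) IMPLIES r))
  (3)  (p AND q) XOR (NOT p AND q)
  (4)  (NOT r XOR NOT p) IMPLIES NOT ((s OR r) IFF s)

2

(1): at (0,0,0,1) it gives 1, but G = 0 — eliminated.
(3): at (0,1,1,0) it gives 1, but G = 0 — eliminated.
(4): at (0,0,0,0) it gives 1, but G = 0 — eliminated.
That leaves (2). Evaluating it on every row reproduces the table of G exactly.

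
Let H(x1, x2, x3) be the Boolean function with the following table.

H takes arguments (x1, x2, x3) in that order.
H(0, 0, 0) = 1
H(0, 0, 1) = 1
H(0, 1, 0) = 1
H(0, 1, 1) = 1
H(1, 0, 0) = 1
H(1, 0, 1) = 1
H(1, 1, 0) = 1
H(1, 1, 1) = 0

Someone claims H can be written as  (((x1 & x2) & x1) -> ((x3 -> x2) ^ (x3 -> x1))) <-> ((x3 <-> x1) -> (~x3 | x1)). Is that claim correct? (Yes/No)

No

Test each input against both H and the formula:
  x1=0, x2=0, x3=0: formula gives 1, H = 1 ✓
  x1=0, x2=0, x3=1: formula gives 1, H = 1 ✓
  x1=0, x2=1, x3=0: formula gives 1, H = 1 ✓
  x1=0, x2=1, x3=1: formula gives 1, H = 1 ✓
  x1=1, x2=0, x3=0: formula gives 1, H = 1 ✓
  …
  x1=1, x2=1, x3=0: formula gives 0, but H = 1 ✗
A single disagreement suffices: at (1,1,0) they differ, so the formula does not compute H.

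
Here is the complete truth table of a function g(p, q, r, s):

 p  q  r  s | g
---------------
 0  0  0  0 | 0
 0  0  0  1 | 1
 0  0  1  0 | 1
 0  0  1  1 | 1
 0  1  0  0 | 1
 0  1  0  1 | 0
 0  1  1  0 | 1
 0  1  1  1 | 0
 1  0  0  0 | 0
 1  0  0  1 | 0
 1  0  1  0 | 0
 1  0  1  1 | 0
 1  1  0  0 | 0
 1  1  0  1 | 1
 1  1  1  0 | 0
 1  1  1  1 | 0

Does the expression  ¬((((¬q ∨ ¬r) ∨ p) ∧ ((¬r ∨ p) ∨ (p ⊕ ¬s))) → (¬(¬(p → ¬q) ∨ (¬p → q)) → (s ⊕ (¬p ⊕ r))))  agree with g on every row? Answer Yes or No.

Test each input against both g and the formula:
  p=0, q=0, r=0, s=0: formula gives 0, g = 0 ✓
  p=0, q=0, r=0, s=1: formula gives 1, g = 1 ✓
  p=0, q=0, r=1, s=0: formula gives 1, g = 1 ✓
  p=0, q=0, r=1, s=1: formula gives 0, but g = 1 ✗
Since they disagree at (0,0,1,1), the expression is not a correct formula for g.

No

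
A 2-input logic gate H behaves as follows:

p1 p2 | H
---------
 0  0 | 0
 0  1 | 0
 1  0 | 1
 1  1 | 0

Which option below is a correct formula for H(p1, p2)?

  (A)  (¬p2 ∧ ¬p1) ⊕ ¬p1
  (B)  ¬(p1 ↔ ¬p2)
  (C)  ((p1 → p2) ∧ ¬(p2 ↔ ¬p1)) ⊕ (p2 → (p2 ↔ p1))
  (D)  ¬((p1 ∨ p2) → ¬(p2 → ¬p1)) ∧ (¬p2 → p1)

C

(A) disagrees with H on (0,1) (formula → 1, table → 0); rule it out.
(B) disagrees with H on (0,0) (formula → 1, table → 0); rule it out.
(D) disagrees with H on (0,1) (formula → 1, table → 0); rule it out.
(C) is the remaining candidate, and it agrees with H on all 4 inputs.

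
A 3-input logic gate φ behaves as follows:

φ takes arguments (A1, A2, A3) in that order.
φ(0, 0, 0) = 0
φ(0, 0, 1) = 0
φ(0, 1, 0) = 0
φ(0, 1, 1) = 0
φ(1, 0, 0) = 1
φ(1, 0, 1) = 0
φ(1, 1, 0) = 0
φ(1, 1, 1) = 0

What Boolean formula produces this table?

φ(A1, A2, A3) = (A1 ∧ ¬A2) ∧ ¬A3

φ is 1 on exactly one input, (1,0,0), whose minterm is A1·¬A2·¬A3. So φ is just that conjunction.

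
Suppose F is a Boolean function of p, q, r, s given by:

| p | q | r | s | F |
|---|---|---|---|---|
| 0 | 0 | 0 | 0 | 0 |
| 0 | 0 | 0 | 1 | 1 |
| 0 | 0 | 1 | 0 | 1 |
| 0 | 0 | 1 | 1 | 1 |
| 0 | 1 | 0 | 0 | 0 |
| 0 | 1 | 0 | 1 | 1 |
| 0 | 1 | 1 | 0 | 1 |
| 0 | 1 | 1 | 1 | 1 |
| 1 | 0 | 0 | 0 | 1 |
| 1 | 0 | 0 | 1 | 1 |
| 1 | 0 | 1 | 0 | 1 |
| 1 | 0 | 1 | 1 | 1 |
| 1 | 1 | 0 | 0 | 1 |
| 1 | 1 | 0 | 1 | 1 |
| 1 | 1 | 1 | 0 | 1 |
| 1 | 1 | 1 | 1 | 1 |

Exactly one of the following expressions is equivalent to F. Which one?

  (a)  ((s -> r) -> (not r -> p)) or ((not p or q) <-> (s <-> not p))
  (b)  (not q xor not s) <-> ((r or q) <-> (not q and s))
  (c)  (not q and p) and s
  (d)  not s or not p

(b): at (0,0,0,1) it gives 0, but F = 1 — eliminated.
(c): at (0,0,0,1) it gives 0, but F = 1 — eliminated.
(d): at (0,0,0,0) it gives 1, but F = 0 — eliminated.
Only (a) survives; checking it on all 16 rows confirms it matches F.

a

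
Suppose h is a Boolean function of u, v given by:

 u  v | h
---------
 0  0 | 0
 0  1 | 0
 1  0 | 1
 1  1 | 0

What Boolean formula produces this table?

h is 1 on exactly one input, (1,0), whose minterm is u·¬v. So h is just that conjunction.

h(u, v) = u · v'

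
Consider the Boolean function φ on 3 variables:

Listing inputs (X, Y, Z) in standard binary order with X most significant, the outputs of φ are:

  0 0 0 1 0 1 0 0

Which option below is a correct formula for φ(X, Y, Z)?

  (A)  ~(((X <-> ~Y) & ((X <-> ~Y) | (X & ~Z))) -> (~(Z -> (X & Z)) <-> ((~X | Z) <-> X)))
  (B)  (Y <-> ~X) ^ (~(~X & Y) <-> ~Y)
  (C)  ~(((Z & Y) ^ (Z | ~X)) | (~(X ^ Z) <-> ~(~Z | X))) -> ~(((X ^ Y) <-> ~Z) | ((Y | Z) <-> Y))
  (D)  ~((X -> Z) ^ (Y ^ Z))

(B) fails at (0,0,0): the formula yields 1, φ is 0.
(C) fails at (0,0,0): the formula yields 1, φ is 0.
(D) fails at (0,0,1): the formula yields 1, φ is 0.
That leaves (A). Evaluating it on every row reproduces the table of φ exactly.

A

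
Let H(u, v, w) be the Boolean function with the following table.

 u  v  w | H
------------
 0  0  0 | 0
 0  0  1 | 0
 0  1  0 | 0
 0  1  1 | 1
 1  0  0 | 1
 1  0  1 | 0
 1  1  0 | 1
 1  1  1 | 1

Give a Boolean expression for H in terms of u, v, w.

H=1 on 4 inputs: (0,1,1), (1,0,0), (1,1,0), (1,1,1). Reading each as a conjunction of literals (¬u·v·w, u·¬v·¬w, u·v·¬w, u·v·w) and taking the OR gives the canonical DNF.

H(u, v, w) = ((((u' · v) · w) + ((u · v') · w')) + ((u · v) · w')) + ((u · v) · w)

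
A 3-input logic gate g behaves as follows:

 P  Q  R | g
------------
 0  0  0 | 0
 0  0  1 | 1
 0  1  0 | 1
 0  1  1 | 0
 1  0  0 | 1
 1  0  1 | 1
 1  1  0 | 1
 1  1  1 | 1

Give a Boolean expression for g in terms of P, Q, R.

g is 0 on only 2 rows — (0,0,0), (0,1,1). Writing each as a minterm (¬P·¬Q·¬R, ¬P·Q·R) and OR-ing them characterizes exactly where g=0, so g is the negation of that disjunction.

g(P, Q, R) = NOT (((NOT P AND NOT Q) AND NOT R) OR ((NOT P AND Q) AND R))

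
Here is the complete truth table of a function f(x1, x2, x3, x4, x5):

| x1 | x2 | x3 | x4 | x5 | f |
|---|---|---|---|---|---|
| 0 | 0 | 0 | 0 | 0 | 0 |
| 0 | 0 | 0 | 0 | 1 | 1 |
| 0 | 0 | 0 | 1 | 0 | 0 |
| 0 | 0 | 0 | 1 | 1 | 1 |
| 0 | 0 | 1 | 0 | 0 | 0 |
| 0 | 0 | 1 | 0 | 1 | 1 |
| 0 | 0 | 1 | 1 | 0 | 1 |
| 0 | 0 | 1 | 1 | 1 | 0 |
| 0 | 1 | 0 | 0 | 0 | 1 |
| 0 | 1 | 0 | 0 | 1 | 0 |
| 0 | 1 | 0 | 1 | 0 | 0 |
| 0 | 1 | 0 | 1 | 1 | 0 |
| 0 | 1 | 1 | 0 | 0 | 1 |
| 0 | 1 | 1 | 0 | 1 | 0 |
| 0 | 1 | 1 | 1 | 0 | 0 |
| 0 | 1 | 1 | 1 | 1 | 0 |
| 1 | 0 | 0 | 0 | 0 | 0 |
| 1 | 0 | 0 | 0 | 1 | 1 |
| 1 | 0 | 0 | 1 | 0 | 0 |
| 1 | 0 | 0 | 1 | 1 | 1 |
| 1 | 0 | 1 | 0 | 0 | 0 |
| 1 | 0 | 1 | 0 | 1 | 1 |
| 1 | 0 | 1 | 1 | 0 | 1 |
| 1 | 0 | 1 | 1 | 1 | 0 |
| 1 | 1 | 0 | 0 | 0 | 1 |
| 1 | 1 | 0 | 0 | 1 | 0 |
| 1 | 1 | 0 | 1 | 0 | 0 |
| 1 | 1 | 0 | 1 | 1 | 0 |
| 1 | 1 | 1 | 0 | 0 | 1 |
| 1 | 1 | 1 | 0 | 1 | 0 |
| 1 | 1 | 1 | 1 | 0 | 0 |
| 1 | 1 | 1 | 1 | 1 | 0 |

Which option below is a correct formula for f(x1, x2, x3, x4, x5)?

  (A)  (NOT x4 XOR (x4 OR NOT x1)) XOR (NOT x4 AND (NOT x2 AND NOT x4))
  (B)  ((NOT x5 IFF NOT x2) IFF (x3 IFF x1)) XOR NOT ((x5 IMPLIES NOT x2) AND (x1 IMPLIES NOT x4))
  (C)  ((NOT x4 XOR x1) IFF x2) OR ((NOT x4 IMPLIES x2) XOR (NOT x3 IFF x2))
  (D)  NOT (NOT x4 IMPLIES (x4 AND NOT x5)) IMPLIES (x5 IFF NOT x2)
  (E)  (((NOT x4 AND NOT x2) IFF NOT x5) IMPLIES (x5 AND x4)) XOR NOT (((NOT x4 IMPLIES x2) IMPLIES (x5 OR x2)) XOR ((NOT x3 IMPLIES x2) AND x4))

(A): at (0,0,0,0,0) it gives 1, but f = 0 — eliminated.
(B): at (0,0,0,0,0) it gives 1, but f = 0 — eliminated.
(C): at (0,0,0,0,1) it gives 0, but f = 1 — eliminated.
(D): at (0,0,0,1,0) it gives 1, but f = 0 — eliminated.
Only (E) survives; checking it on all 32 rows confirms it matches f.

E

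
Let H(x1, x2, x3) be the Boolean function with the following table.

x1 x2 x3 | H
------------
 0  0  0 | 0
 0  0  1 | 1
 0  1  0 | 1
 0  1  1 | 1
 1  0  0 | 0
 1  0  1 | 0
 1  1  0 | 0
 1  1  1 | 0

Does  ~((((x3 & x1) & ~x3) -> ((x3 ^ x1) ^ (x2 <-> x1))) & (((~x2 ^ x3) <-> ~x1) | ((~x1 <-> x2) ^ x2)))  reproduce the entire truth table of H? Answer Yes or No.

No

Test each input against both H and the formula:
  x1=0, x2=0, x3=0: formula gives 0, H = 0 ✓
  x1=0, x2=0, x3=1: formula gives 1, H = 1 ✓
  x1=0, x2=1, x3=0: formula gives 1, H = 1 ✓
  x1=0, x2=1, x3=1: formula gives 0, but H = 1 ✗
Row (0,1,1) is a counterexample, so the formula is not equivalent to H.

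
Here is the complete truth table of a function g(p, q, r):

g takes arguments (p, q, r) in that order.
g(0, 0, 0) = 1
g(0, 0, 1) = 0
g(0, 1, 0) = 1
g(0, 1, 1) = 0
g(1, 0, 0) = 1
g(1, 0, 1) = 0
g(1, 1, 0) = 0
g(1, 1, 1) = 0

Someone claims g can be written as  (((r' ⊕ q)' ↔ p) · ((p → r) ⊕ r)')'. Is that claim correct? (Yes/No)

No

Check the formula against g row by row:
  p=0, q=0, r=0: formula gives 1, g = 1 ✓
  p=0, q=0, r=1: formula gives 1, but g = 0 ✗
Since they disagree at (0,0,1), the expression is not a correct formula for g.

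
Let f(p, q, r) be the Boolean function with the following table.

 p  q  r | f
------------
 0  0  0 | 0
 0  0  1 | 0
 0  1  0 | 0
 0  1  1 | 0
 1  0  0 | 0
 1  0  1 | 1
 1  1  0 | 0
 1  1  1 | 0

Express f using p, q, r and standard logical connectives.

f(p, q, r) = (p · q') · r

Only row (1,0,1) gives 1. That row's minterm p·¬q·r is f directly.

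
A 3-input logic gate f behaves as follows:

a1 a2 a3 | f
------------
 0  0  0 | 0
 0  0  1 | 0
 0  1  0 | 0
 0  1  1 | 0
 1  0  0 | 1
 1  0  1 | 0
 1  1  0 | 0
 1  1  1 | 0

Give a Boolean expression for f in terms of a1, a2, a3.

f(a1, a2, a3) = (a1 & ~a2) & ~a3

f is 1 on exactly one input, (1,0,0), whose minterm is a1·¬a2·¬a3. So f is just that conjunction.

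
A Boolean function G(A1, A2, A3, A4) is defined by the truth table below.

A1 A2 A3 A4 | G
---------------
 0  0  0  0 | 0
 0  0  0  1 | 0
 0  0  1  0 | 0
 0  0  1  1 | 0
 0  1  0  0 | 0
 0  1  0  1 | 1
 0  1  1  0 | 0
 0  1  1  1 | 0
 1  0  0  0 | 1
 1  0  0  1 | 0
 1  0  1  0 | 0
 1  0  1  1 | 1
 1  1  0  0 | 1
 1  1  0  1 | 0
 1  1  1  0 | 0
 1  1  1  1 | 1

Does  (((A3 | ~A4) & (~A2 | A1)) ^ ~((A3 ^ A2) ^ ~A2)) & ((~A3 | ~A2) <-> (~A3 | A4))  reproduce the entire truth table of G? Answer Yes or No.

No

Test each input against both G and the formula:
  A1=0, A2=0, A3=0, A4=0: formula gives 1, but G = 0 ✗
Since they disagree at (0,0,0,0), the expression is not a correct formula for G.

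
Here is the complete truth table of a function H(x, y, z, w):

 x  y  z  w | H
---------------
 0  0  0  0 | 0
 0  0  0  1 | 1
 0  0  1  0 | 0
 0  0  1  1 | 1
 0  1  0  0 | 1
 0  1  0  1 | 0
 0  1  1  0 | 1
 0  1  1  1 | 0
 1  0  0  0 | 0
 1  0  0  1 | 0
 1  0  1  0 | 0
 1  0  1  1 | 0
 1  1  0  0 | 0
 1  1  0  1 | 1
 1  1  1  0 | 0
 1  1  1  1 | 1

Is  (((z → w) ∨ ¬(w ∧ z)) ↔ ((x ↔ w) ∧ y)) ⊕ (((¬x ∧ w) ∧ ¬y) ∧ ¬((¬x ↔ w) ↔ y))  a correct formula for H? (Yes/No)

Check the formula against H row by row:
  x=0, y=0, z=0, w=0: formula gives 0, H = 0 ✓
  x=0, y=0, z=0, w=1: formula gives 1, H = 1 ✓
  x=0, y=0, z=1, w=0: formula gives 0, H = 0 ✓
  x=0, y=0, z=1, w=1: formula gives 1, H = 1 ✓
  …and likewise for the remaining 12 rows.
No disagreement on any input; they are logically equivalent.

Yes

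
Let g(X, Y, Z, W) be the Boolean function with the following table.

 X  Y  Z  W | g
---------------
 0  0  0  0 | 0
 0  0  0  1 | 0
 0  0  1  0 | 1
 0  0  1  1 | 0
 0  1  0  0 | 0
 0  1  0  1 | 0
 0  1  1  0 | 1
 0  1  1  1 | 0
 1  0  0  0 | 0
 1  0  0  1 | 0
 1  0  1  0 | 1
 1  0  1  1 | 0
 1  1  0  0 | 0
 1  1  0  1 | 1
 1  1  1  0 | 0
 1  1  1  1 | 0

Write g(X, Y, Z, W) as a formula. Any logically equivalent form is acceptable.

g(X, Y, Z, W) = (((((¬X ∧ ¬Y) ∧ Z) ∧ ¬W) ∨ (((¬X ∧ Y) ∧ Z) ∧ ¬W)) ∨ (((X ∧ ¬Y) ∧ Z) ∧ ¬W)) ∨ (((X ∧ Y) ∧ ¬Z) ∧ W)

The 1-rows are (0,0,1,0), (0,1,1,0), (1,0,1,0), (1,1,0,1). Each contributes one minterm — ¬X·¬Y·Z·¬W; ¬X·Y·Z·¬W; X·¬Y·Z·¬W; X·Y·¬Z·W — and their disjunction is a sum-of-products form of g.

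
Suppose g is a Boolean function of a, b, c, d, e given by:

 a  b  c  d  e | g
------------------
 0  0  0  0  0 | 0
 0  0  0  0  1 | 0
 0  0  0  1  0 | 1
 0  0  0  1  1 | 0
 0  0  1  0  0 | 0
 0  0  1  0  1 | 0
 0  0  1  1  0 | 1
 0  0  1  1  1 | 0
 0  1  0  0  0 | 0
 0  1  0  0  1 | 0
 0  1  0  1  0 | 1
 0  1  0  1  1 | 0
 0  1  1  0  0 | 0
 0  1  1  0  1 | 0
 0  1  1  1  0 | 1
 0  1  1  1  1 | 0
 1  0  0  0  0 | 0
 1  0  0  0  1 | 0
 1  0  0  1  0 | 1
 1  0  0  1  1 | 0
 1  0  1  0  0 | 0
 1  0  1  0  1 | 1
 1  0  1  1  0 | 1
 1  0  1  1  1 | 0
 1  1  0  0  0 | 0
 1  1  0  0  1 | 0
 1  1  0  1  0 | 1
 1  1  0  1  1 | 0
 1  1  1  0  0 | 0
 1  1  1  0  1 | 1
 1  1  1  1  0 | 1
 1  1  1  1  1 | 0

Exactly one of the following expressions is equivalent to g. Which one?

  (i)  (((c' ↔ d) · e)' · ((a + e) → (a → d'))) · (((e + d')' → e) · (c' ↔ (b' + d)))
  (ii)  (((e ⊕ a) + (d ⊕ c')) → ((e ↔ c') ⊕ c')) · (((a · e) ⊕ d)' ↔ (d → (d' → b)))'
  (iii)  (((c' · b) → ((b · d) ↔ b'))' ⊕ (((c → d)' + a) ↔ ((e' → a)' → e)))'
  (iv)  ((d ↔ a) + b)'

ii

(i) fails at (0,0,0,0,0): the formula yields 1, g is 0.
(iii) fails at (0,0,0,0,1): the formula yields 1, g is 0.
(iv) fails at (0,0,0,1,1): the formula yields 1, g is 0.
(ii) is the remaining candidate, and it agrees with g on all 32 inputs.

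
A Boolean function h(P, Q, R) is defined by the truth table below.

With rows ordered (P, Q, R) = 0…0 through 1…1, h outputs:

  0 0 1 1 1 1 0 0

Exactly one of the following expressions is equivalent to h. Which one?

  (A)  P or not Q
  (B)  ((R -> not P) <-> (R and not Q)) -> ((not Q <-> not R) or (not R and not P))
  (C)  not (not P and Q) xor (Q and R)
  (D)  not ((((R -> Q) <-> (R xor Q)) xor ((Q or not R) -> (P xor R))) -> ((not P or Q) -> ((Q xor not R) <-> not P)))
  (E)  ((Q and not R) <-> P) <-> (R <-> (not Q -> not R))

(A) disagrees with h on (0,0,0) (formula → 1, table → 0); rule it out.
(B) disagrees with h on (0,0,0) (formula → 1, table → 0); rule it out.
(C) disagrees with h on (0,0,0) (formula → 1, table → 0); rule it out.
(D) disagrees with h on (0,0,1) (formula → 1, table → 0); rule it out.
Only (E) survives; checking it on all 8 rows confirms it matches h.

E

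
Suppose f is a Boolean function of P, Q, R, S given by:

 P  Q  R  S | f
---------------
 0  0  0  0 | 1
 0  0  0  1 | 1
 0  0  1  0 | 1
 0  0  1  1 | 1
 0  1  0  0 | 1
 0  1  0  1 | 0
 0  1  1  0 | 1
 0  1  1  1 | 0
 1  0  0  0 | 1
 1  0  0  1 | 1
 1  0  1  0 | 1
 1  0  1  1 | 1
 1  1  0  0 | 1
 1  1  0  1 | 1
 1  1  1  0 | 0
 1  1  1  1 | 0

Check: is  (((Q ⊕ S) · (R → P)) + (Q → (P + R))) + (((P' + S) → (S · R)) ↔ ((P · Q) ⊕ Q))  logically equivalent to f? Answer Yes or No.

Evaluate (((Q ⊕ S) · (R → P)) + (Q → (P + R))) + (((P' + S) → (S · R)) ↔ ((P · Q) ⊕ Q)) on each row and compare to f:
  P=0, Q=0, R=0, S=0: formula gives 1, f = 1 ✓
  P=0, Q=0, R=0, S=1: formula gives 1, f = 1 ✓
  P=0, Q=0, R=1, S=0: formula gives 1, f = 1 ✓
  P=0, Q=0, R=1, S=1: formula gives 1, f = 1 ✓
  …
  P=0, Q=1, R=1, S=1: formula gives 1, but f = 0 ✗
Since they disagree at (0,1,1,1), the expression is not a correct formula for f.

No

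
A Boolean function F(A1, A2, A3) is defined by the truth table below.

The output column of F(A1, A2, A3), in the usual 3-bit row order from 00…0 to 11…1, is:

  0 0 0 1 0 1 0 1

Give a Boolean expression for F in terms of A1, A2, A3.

F(A1, A2, A3) = (((~A1 & A2) & A3) | ((A1 & ~A2) & A3)) | ((A1 & A2) & A3)

Collect the rows where F=1 — (0,1,1), (1,0,1), (1,1,1) — and write one minterm per row: ¬A1·A2·A3, A1·¬A2·A3, A1·A2·A3. Their union (logical OR) reproduces the table exactly.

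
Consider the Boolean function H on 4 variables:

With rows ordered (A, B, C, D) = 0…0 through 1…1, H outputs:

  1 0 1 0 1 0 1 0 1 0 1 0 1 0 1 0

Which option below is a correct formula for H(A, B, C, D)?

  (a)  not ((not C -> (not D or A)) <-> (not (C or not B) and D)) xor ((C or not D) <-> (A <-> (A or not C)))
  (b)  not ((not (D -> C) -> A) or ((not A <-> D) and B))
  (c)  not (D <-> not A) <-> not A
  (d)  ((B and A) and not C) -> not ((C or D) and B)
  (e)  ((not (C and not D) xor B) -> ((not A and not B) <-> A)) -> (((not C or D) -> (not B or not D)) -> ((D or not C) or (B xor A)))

c

(a) fails at (0,0,0,1): the formula yields 1, H is 0.
(b) fails at (0,0,0,0): the formula yields 0, H is 1.
(d) fails at (0,0,0,1): the formula yields 1, H is 0.
(e) fails at (0,0,0,1): the formula yields 1, H is 0.
(c) is the remaining candidate, and it agrees with H on all 16 inputs.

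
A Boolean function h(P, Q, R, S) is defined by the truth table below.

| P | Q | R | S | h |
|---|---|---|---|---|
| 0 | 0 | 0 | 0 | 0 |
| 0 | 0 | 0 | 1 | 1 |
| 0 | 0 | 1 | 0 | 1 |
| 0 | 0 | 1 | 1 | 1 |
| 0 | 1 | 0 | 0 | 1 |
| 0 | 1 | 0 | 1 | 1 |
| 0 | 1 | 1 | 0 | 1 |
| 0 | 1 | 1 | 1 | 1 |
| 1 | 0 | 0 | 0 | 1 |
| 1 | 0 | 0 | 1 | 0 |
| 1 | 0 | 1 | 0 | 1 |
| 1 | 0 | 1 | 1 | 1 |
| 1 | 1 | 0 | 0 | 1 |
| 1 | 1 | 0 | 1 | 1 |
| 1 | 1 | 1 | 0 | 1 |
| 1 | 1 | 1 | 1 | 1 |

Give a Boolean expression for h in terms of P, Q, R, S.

h(P, Q, R, S) = not ((((not P and not Q) and not R) and not S) or (((P and not Q) and not R) and S))

h is 0 on only 2 rows — (0,0,0,0), (1,0,0,1). Writing each as a minterm (¬P·¬Q·¬R·¬S, P·¬Q·¬R·S) and OR-ing them characterizes exactly where h=0, so h is the negation of that disjunction.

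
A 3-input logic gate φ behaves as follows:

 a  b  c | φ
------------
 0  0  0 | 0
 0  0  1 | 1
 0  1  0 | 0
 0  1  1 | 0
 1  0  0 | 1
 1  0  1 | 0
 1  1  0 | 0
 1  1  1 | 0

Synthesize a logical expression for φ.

φ(a, b, c) = ((a' · b') · c) + ((a · b') · c')

φ=1 on 2 inputs: (0,0,1), (1,0,0). Reading each as a conjunction of literals (¬a·¬b·c, a·¬b·¬c) and taking the OR gives the canonical DNF.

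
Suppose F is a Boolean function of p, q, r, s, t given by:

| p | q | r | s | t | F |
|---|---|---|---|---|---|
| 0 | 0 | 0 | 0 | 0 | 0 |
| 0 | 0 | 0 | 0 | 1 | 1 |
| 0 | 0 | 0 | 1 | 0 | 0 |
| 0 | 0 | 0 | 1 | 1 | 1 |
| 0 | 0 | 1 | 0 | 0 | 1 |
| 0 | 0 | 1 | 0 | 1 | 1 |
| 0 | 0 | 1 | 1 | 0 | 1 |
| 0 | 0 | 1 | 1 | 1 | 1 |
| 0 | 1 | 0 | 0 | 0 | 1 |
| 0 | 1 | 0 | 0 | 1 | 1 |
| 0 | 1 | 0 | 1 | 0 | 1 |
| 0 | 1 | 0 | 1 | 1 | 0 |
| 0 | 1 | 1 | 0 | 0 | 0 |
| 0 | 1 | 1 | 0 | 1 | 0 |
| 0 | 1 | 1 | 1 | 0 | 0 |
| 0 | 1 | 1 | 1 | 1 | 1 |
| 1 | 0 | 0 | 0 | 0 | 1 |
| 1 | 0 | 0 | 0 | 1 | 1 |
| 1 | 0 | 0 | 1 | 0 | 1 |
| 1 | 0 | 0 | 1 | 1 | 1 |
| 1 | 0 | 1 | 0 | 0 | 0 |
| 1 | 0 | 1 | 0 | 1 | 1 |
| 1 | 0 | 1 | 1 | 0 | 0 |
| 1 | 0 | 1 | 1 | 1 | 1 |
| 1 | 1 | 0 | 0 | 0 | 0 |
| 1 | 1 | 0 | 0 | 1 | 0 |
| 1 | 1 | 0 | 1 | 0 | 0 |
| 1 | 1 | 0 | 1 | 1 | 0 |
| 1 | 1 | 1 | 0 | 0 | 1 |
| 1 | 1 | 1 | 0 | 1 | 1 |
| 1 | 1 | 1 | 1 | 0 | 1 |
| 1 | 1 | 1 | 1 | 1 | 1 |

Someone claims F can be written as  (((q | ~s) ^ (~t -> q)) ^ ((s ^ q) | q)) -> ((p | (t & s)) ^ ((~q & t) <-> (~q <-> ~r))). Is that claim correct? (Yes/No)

Evaluate (((q | ~s) ^ (~t -> q)) ^ ((s ^ q) | q)) -> ((p | (t & s)) ^ ((~q & t) <-> (~q <-> ~r))) on each row and compare to F:
  p=0, q=0, r=0, s=0, t=0: formula gives 0, F = 0 ✓
  p=0, q=0, r=0, s=0, t=1: formula gives 1, F = 1 ✓
  p=0, q=0, r=0, s=1, t=0: formula gives 0, F = 0 ✓
  p=0, q=0, r=0, s=1, t=1: formula gives 1, F = 1 ✓
  … (the remaining 28 rows also agree.)
No disagreement on any input; they are logically equivalent.

Yes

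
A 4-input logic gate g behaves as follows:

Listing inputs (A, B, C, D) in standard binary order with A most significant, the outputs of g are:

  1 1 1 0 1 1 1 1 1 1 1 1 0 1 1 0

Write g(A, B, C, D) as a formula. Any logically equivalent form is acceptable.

The 0-rows are (0,0,1,1), (1,1,0,0), (1,1,1,1). Take each as a conjunction (¬A·¬B·C·D, A·B·¬C·¬D, A·B·C·D), form their disjunction, and complement — that gives a formula that is 1 everywhere g is.

g(A, B, C, D) = ¬(((((¬A ∧ ¬B) ∧ C) ∧ D) ∨ (((A ∧ B) ∧ ¬C) ∧ ¬D)) ∨ (((A ∧ B) ∧ C) ∧ D))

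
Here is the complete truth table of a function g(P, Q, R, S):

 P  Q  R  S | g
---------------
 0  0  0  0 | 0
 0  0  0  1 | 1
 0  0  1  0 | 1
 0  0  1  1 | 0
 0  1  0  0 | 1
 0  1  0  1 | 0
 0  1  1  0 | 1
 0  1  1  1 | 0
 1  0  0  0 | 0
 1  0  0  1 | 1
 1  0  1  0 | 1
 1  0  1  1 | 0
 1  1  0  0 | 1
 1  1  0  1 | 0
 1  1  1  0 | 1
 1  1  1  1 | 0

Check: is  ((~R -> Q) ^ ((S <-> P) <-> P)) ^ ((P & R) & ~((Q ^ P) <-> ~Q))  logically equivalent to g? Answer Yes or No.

Yes

Test each input against both g and the formula:
  P=0, Q=0, R=0, S=0: formula gives 0, g = 0 ✓
  P=0, Q=0, R=0, S=1: formula gives 1, g = 1 ✓
  P=0, Q=0, R=1, S=0: formula gives 1, g = 1 ✓
  P=0, Q=0, R=1, S=1: formula gives 0, g = 0 ✓
  …and likewise for the remaining 12 rows.
Every row agrees, so the formula is equivalent.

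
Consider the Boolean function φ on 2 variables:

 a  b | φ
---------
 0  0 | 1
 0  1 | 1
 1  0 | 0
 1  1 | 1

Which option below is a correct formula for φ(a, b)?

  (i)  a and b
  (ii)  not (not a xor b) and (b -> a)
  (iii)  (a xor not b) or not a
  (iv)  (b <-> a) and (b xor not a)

iii

(i) disagrees with φ on (0,0) (formula → 0, table → 1); rule it out.
(ii) disagrees with φ on (0,0) (formula → 0, table → 1); rule it out.
(iv) disagrees with φ on (0,1) (formula → 0, table → 1); rule it out.
(iii) is the remaining candidate, and it agrees with φ on all 4 inputs.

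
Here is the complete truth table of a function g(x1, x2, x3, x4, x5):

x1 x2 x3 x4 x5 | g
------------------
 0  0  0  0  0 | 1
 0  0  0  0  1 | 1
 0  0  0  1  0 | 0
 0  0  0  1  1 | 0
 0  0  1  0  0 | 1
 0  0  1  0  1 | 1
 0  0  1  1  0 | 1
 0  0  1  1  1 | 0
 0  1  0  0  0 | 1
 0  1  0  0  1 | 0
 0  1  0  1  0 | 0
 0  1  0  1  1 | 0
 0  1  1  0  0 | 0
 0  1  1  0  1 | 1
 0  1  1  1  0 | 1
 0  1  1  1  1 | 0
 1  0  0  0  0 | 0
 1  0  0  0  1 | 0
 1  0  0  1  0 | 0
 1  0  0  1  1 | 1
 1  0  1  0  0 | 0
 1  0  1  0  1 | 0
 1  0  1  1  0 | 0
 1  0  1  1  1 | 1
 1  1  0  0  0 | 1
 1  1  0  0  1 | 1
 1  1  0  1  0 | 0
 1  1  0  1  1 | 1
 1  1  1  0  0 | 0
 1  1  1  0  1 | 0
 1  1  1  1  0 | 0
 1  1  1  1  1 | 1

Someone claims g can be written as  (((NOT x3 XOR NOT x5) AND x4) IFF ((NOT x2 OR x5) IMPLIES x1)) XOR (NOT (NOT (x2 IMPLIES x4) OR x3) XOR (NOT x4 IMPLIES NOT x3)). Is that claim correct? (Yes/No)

Evaluate (((NOT x3 XOR NOT x5) AND x4) IFF ((NOT x2 OR x5) IMPLIES x1)) XOR (NOT (NOT (x2 IMPLIES x4) OR x3) XOR (NOT x4 IMPLIES NOT x3)) on each row and compare to g:
  x1=0, x2=0, x3=0, x4=0, x5=0: formula gives 1, g = 1 ✓
  x1=0, x2=0, x3=0, x4=0, x5=1: formula gives 1, g = 1 ✓
  x1=0, x2=0, x3=0, x4=1, x5=0: formula gives 1, but g = 0 ✗
A single disagreement suffices: at (0,0,0,1,0) they differ, so the formula does not compute g.

No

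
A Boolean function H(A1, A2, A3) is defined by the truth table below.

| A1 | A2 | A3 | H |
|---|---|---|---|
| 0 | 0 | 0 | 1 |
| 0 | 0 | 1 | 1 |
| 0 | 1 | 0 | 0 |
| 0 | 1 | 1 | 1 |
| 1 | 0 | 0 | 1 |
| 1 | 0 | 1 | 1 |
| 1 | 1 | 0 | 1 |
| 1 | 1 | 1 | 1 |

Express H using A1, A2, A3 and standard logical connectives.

H(A1, A2, A3) = not ((not A1 and A2) and not A3)

Only row (0,1,0) gives 0. So H is 1 everywhere except there — the complement of the minterm ¬A1·A2·¬A3.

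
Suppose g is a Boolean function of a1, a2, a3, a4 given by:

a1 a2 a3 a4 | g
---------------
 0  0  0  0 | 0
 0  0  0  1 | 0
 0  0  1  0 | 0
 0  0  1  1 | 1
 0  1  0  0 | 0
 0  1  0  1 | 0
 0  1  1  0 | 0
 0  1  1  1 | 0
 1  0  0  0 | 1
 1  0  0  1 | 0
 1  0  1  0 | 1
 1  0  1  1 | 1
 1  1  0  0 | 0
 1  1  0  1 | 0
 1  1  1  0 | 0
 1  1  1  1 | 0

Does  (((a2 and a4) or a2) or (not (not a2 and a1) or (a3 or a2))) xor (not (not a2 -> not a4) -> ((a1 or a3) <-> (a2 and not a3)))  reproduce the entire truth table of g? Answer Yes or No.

No

Evaluate (((a2 and a4) or a2) or (not (not a2 and a1) or (a3 or a2))) xor (not (not a2 -> not a4) -> ((a1 or a3) <-> (a2 and not a3))) on each row and compare to g:
  a1=0, a2=0, a3=0, a4=0: formula gives 0, g = 0 ✓
  a1=0, a2=0, a3=0, a4=1: formula gives 0, g = 0 ✓
  a1=0, a2=0, a3=1, a4=0: formula gives 0, g = 0 ✓
  a1=0, a2=0, a3=1, a4=1: formula gives 1, g = 1 ✓
  …
  a1=1, a2=0, a3=1, a4=0: formula gives 0, but g = 1 ✗
Row (1,0,1,0) is a counterexample, so the formula is not equivalent to g.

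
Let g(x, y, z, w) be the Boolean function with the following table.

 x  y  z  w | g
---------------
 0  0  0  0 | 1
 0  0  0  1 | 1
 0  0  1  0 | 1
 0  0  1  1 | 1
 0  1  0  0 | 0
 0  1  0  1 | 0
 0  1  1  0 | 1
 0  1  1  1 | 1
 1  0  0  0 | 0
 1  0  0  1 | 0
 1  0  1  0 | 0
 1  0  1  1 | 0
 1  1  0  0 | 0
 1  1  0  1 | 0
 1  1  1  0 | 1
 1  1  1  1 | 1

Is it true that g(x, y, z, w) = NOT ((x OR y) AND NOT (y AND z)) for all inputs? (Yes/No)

Check the formula against g row by row:
  x=0, y=0, z=0, w=0: formula gives 1, g = 1 ✓
  x=0, y=0, z=0, w=1: formula gives 1, g = 1 ✓
  x=0, y=0, z=1, w=0: formula gives 1, g = 1 ✓
  x=0, y=0, z=1, w=1: formula gives 1, g = 1 ✓
  … (the remaining 12 rows also agree.)
Every row agrees, so the formula is equivalent.

Yes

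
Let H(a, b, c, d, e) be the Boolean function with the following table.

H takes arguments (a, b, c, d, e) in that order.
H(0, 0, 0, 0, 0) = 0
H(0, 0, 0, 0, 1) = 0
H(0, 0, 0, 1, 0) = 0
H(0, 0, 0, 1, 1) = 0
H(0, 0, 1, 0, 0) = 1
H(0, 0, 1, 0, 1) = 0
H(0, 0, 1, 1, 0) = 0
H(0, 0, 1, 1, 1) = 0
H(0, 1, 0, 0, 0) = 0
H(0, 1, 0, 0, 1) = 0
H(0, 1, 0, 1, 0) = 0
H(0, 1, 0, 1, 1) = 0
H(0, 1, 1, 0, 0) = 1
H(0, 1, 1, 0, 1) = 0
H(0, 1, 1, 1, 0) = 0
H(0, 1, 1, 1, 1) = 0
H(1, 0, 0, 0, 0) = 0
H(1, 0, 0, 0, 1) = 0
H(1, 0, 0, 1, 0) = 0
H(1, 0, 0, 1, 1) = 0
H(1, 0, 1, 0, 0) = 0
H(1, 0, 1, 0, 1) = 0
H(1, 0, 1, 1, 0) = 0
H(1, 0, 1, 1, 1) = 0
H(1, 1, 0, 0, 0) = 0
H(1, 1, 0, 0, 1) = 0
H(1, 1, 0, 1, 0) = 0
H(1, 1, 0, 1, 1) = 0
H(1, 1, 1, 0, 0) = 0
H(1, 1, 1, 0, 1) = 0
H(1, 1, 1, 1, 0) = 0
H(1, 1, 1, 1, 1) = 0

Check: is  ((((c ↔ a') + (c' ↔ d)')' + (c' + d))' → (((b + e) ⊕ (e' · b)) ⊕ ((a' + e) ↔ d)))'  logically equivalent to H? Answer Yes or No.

Check the formula against H row by row:
  a=0, b=0, c=0, d=0, e=0: formula gives 0, H = 0 ✓
  a=0, b=0, c=0, d=0, e=1: formula gives 0, H = 0 ✓
  a=0, b=0, c=0, d=1, e=0: formula gives 0, H = 0 ✓
  a=0, b=0, c=0, d=1, e=1: formula gives 0, H = 0 ✓
  … (the remaining 28 rows also agree.)
All 32 rows match — the expression computes H exactly.

Yes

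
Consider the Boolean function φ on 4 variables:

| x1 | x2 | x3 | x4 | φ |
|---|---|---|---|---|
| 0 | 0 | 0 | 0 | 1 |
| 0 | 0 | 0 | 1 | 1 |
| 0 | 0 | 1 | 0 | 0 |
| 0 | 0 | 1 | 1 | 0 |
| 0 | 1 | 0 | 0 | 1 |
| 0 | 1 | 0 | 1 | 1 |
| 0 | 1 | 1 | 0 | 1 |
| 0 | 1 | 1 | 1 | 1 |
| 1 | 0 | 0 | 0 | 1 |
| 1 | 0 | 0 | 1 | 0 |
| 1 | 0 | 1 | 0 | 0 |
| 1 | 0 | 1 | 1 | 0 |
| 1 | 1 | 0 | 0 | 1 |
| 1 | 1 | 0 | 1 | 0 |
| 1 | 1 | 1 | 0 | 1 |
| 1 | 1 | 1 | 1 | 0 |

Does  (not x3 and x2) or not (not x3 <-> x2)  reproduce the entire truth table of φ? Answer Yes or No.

No

Check the formula against φ row by row:
  x1=0, x2=0, x3=0, x4=0: formula gives 1, φ = 1 ✓
  x1=0, x2=0, x3=0, x4=1: formula gives 1, φ = 1 ✓
  x1=0, x2=0, x3=1, x4=0: formula gives 0, φ = 0 ✓
  x1=0, x2=0, x3=1, x4=1: formula gives 0, φ = 0 ✓
  …
  x1=1, x2=0, x3=0, x4=1: formula gives 1, but φ = 0 ✗
Row (1,0,0,1) is a counterexample, so the formula is not equivalent to φ.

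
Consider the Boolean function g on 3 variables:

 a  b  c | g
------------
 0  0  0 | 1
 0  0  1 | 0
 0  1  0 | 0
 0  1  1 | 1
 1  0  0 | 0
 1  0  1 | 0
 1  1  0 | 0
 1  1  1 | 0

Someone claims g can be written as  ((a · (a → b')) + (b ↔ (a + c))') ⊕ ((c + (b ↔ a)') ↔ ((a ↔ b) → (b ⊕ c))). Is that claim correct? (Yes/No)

Check the formula against g row by row:
  a=0, b=0, c=0: formula gives 1, g = 1 ✓
  a=0, b=0, c=1: formula gives 0, g = 0 ✓
  a=0, b=1, c=0: formula gives 0, g = 0 ✓
  a=0, b=1, c=1: formula gives 1, g = 1 ✓
  a=1, b=0, c=0: formula gives 0, g = 0 ✓
  … (the remaining 3 rows also agree.)
Every row agrees, so the formula is equivalent.

Yes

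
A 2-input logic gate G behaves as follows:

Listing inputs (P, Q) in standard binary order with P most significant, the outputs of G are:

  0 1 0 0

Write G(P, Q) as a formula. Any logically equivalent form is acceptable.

1 only at (0,1): NOT P AND Q.

G(P, Q) = ¬P ∧ Q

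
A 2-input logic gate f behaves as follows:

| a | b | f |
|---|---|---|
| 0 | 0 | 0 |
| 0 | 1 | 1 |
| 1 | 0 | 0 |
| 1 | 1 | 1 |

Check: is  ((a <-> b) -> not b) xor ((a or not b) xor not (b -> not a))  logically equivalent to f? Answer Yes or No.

Evaluate ((a <-> b) -> not b) xor ((a or not b) xor not (b -> not a)) on each row and compare to f:
  a=0, b=0: formula gives 0, f = 0 ✓
  a=0, b=1: formula gives 1, f = 1 ✓
  a=1, b=0: formula gives 0, f = 0 ✓
  a=1, b=1: formula gives 0, but f = 1 ✗
Row (1,1) is a counterexample, so the formula is not equivalent to f.

No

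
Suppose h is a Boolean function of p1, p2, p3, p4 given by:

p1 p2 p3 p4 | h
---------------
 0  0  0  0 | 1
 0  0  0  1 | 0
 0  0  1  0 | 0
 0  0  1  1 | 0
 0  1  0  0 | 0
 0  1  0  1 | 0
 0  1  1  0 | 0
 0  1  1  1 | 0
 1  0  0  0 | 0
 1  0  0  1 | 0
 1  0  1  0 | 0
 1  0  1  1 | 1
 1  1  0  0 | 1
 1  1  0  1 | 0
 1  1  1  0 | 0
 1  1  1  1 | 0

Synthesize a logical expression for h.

The 1-rows are (0,0,0,0), (1,0,1,1), (1,1,0,0). Each contributes one minterm — ¬p1·¬p2·¬p3·¬p4; p1·¬p2·p3·p4; p1·p2·¬p3·¬p4 — and their disjunction is a sum-of-products form of h.

h(p1, p2, p3, p4) = ((((¬p1 ∧ ¬p2) ∧ ¬p3) ∧ ¬p4) ∨ (((p1 ∧ ¬p2) ∧ p3) ∧ p4)) ∨ (((p1 ∧ p2) ∧ ¬p3) ∧ ¬p4)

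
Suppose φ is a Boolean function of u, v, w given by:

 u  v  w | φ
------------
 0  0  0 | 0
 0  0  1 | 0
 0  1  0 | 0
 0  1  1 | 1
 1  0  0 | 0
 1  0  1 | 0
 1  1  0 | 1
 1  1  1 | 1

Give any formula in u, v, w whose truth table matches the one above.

φ(u, v, w) = (((not u and v) and w) or ((u and v) and not w)) or ((u and v) and w)

The 1-rows are (0,1,1), (1,1,0), (1,1,1). Each contributes one minterm — ¬u·v·w; u·v·¬w; u·v·w — and their disjunction is a sum-of-products form of φ.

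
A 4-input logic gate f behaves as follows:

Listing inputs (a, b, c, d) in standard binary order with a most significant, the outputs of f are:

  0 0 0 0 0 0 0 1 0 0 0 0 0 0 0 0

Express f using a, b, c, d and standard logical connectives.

f is 1 on exactly one input, (0,1,1,1), whose minterm is ¬a·b·c·d. So f is just that conjunction.

f(a, b, c, d) = ((NOT a AND b) AND c) AND d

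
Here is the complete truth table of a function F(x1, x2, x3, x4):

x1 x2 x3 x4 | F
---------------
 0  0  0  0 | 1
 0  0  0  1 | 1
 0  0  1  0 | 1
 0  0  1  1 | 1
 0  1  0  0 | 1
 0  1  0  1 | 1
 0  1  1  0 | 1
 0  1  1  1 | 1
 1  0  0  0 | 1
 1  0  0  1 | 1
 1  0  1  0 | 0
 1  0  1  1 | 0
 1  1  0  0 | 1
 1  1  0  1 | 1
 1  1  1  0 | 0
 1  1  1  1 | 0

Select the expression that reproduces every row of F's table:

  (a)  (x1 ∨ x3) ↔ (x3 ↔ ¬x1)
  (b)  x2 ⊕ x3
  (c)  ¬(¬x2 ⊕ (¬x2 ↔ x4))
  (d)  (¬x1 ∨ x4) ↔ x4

a

(b) fails at (0,0,0,0): the formula yields 0, F is 1.
(c) fails at (0,0,0,0): the formula yields 0, F is 1.
(d) fails at (0,0,0,0): the formula yields 0, F is 1.
(a) is the remaining candidate, and it agrees with F on all 16 inputs.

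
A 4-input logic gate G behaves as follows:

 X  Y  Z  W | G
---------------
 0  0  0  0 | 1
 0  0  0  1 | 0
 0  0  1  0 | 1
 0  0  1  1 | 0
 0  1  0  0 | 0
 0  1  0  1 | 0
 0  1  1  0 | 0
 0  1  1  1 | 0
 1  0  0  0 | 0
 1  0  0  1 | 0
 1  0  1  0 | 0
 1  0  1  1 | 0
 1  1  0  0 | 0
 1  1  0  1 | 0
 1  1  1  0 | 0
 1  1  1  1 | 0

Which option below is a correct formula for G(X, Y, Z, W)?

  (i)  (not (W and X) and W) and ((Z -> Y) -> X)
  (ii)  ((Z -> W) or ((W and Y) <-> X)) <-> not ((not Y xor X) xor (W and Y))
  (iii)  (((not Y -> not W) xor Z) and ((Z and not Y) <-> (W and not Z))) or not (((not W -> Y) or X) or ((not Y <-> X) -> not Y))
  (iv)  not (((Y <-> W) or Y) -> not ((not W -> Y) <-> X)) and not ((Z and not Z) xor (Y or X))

iv

(i): at (0,0,0,0) it gives 0, but G = 1 — eliminated.
(ii): at (0,0,0,0) it gives 0, but G = 1 — eliminated.
(iii): at (0,0,1,0) it gives 0, but G = 1 — eliminated.
Only (iv) survives; checking it on all 16 rows confirms it matches G.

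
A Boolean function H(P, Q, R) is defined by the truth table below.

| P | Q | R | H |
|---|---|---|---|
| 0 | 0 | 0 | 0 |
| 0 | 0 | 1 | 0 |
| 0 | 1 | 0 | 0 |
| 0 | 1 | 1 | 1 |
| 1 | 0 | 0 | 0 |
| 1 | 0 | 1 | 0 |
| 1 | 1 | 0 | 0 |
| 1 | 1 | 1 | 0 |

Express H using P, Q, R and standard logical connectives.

Only row (0,1,1) gives 1. That row's minterm ¬P·Q·R is H directly.

H(P, Q, R) = (¬P ∧ Q) ∧ R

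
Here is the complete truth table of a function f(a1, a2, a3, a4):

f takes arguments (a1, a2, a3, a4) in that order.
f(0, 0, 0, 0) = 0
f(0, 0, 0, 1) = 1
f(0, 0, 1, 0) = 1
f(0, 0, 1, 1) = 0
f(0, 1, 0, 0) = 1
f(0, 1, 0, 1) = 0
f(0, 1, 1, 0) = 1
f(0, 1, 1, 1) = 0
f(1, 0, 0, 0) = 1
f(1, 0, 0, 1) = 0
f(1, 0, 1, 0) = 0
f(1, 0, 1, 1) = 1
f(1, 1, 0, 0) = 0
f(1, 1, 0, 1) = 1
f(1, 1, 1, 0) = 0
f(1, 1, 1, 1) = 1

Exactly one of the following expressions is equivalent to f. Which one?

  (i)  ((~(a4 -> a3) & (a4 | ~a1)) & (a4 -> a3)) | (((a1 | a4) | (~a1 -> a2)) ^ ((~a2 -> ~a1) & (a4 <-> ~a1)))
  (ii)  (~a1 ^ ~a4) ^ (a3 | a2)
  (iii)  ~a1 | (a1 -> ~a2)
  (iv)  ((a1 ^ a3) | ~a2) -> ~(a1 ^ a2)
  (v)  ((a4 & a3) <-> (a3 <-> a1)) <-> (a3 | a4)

(i) disagrees with f on (0,0,0,1) (formula → 0, table → 1); rule it out.
(iii) disagrees with f on (0,0,0,0) (formula → 1, table → 0); rule it out.
(iv) disagrees with f on (0,0,0,0) (formula → 1, table → 0); rule it out.
(v) disagrees with f on (0,0,0,0) (formula → 1, table → 0); rule it out.
(ii) is the remaining candidate, and it agrees with f on all 16 inputs.

ii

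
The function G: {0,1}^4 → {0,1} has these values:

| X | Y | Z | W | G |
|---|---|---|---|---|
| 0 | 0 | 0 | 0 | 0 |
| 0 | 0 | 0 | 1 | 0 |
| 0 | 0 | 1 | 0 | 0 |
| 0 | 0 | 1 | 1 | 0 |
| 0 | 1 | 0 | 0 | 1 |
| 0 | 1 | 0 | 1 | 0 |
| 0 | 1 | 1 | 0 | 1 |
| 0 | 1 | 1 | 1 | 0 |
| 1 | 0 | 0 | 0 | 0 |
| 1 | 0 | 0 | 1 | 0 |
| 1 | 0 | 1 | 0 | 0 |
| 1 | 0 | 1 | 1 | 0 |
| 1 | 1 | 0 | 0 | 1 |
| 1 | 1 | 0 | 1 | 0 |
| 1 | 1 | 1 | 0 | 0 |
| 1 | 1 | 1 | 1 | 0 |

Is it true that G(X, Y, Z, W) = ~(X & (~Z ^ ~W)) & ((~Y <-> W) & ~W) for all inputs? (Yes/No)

Check the formula against G row by row:
  X=0, Y=0, Z=0, W=0: formula gives 0, G = 0 ✓
  X=0, Y=0, Z=0, W=1: formula gives 0, G = 0 ✓
  X=0, Y=0, Z=1, W=0: formula gives 0, G = 0 ✓
  X=0, Y=0, Z=1, W=1: formula gives 0, G = 0 ✓
  …and likewise for the remaining 12 rows.
No disagreement on any input; they are logically equivalent.

Yes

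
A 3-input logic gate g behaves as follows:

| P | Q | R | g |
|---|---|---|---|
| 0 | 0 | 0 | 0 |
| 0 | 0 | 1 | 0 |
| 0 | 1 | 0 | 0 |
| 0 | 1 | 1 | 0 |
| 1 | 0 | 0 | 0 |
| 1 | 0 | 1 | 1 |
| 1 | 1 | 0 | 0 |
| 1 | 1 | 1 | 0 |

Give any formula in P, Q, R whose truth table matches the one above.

g(P, Q, R) = (P ∧ ¬Q) ∧ R

Only row (1,0,1) gives 1. That row's minterm P·¬Q·R is g directly.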